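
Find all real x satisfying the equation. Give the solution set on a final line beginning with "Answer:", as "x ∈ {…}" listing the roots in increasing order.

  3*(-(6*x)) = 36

Step 1. [3*(-(6*x)) = 36] LHS = 3·(…); ÷3 both sides. So div: -(6*x) = 12.
Step 2. [-(6*x) = 12] LHS negated; negate both sides. So neg: 6*x = -12.
Step 3. [6*x = -12] 6·(inner) — divide through by 6, so div: x = -2.

Answer: x ∈ {-2}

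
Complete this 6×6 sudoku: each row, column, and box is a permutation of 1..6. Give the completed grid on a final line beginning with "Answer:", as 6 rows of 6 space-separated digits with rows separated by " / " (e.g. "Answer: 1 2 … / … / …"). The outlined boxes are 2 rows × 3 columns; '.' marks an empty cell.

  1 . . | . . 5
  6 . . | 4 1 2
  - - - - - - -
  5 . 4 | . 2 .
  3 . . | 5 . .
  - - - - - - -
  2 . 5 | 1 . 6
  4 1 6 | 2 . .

Step 1. [r6c6∈{3}] r6c6's peers cover all but 3, so r6c6=3.
Step 2. [r1c5∈{3,6}] 3 has one home in col 5: r1c5 ⇒ r1c5=3.
Step 3. [r4c5∈{4,6}] in col 5, 6 fits only at r4c5 ⇒ r4c5=6.
Step 4. [r1c3∈{2}] only 2 remains possible at r1c3. So r1c3=2.
Step 5. [r4c6∈{1,4}] 4 has one home in row 4: r4c6, so r4c6=4.
Step 6. [r2c2∈{3,5}] r2c2 is the only open cell in row 2 admitting 5 ⇒ r2c2=5.
Step 7. [r3c4∈{3}] r3c4 is down to just 3, so r3c4=3.
Step 8. [r5c5∈{4}] r5c5's peers cover all but 4. So r5c5=4.
Step 9. [r3c6∈{1}] only 1 remains possible at r3c6 ⇒ r3c6=1.
Step 10. [r4c3∈{1}] r4c3 is down to just 1. So r4c3=1.
Step 11. [r2c3∈{3}] r2c3 has the single candidate 3. So r2c3=3.
Step 12. [r3c2∈{6}] only 6 remains possible at r3c2. So r3c2=6.
Step 13. [r1c2∈{4}] r1c2 has the single candidate 4 ⇒ r1c2=4.
Step 14. [r5c2∈{3}] only 3 remains possible at r5c2 ⇒ r5c2=3.
Step 15. [r6c5∈{5}] only 5 remains possible at r6c5 ⇒ r6c5=5.
Step 16. [r4c2∈{2}] only 2 remains possible at r4c2 ⇒ r4c2=2.
Step 17. [r1c4∈{6}] only 6 remains possible at r1c4. So r1c4=6.

Answer: 1 4 2 6 3 5 / 6 5 3 4 1 2 / 5 6 4 3 2 1 / 3 2 1 5 6 4 / 2 3 5 1 4 6 / 4 1 6 2 5 3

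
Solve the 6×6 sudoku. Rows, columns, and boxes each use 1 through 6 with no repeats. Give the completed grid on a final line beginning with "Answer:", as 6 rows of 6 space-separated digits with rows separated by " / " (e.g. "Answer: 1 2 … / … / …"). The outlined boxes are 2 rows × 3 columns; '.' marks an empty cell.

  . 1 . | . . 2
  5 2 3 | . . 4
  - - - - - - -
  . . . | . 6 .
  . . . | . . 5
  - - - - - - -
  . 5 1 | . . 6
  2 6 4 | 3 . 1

Step 1. [r3c6∈{3}] r3c6 has the single candidate 3. So r3c6=3.
Step 2. [r3c2∈{4}] r3c2 has the single candidate 4. So r3c2=4.
Step 3. [r1c3∈{6}] nothing but 6 survives at r1c3. So r1c3=6.
Step 4. [r4c3∈{2}] r4c3 has the single candidate 2. So r4c3=2.
Step 5. [r3c4∈{1,2}] row 3 places 2 nowhere but r3c4 ⇒ r3c4=2.
Step 6. [r5c4∈{4}] r5c4 is down to just 4. So r5c4=4.
Step 7. [r4c4∈{1}] r4c4 has the single candidate 1, so r4c4=1.
Step 8. [r4c1∈{3,6}] in row 4, 6 fits only at r4c1 ⇒ r4c1=6.
Step 9. [r1c4∈{5}] r1c4's peers cover all but 5. So r1c4=5.
Step 10. [r1c5∈{3}] r1c5 is down to just 3, so r1c5=3.
Step 11. [r5c5∈{2}] r5c5 has the single candidate 2 ⇒ r5c5=2.
Step 12. [r6c5∈{5}] r6c5 is down to just 5, so r6c5=5.
Step 13. [r4c5∈{4}] r4c5 is down to just 4 ⇒ r4c5=4.
Step 14. [r2c5∈{1}] only 1 remains possible at r2c5 ⇒ r2c5=1.
Step 15. [r1c1∈{4}] only 4 remains possible at r1c1 ⇒ r1c1=4.
Step 16. [r5c1∈{3}] r5c1 has the single candidate 3. So r5c1=3.
Step 17. [r3c3∈{5}] r3c3 has the single candidate 5 ⇒ r3c3=5.
Step 18. [r3c1∈{1}] r3c1 has the single candidate 1. So r3c1=1.
Step 19. [r2c4∈{6}] only 6 remains possible at r2c4, so r2c4=6.
Step 20. [r4c2∈{3}] r4c2 has the single candidate 3. So r4c2=3.

Answer: 4 1 6 5 3 2 / 5 2 3 6 1 4 / 1 4 5 2 6 3 / 6 3 2 1 4 5 / 3 5 1 4 2 6 / 2 6 4 3 5 1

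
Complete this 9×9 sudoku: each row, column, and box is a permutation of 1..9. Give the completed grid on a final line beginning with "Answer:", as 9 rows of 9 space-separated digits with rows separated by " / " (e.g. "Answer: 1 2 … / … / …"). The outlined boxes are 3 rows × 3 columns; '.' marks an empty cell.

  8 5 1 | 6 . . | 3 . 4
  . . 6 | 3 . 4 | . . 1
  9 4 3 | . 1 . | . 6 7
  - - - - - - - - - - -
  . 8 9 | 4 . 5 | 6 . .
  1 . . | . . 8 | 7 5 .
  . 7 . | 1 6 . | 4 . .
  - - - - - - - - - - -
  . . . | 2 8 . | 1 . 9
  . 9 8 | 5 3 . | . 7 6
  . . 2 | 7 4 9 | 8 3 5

Step 1. [r3c6∈{2}] nothing but 2 survives at r3c6 ⇒ r3c6=2.
Step 2. [r2c7∈{2,5,9}] r2c7 is the only open cell in col 7 admitting 9 ⇒ r2c7=9.
Step 3. [r5c2∈{2,3,6}] r5c2 is the only open cell in row 5 admitting 6 ⇒ r5c2=6.
Step 4. [r5c9∈{2,3}] 3 has one home in row 5: r5c9 ⇒ r5c9=3.
Step 5. [r4c9∈{2}] r4c9's peers cover all but 2 ⇒ r4c9=2.
Step 6. [r6c1∈{2,3,5}] row 6 places 2 nowhere but r6c1, so r6c1=2.
Step 7. [r7c1∈{3,4,5,6,7}] r7c1 is the only open cell in col 1 admitting 5. So r7c1=5.
Step 8. [r1c5∈{7,9}] r1c5 is the only open cell in row 1 admitting 9 ⇒ r1c5=9.
Step 9. [r2c8∈{2,8}] row 2 places 8 nowhere but r2c8 ⇒ r2c8=8.
Step 10. [r7c3∈{4,7}] in row 7, 7 fits only at r7c3. So r7c3=7.
Step 11. [r2c1∈{7}] r2c1 is down to just 7. So r2c1=7.
Step 12. [r7c2∈{3}] r7c2 has the single candidate 3. So r7c2=3.
Step 13. [r8c7∈{2}] r8c7 is down to just 2. So r8c7=2.
Step 14. [r9c1∈{6}] r9c1 is down to just 6, so r9c1=6.
Step 15. [r1c6∈{7}] only 7 remains possible at r1c6, so r1c6=7.
Step 16. [r4c1∈{3}] nothing but 3 survives at r4c1, so r4c1=3.
Step 17. [r7c8∈{4}] only 4 remains possible at r7c8 ⇒ r7c8=4.
Step 18. [r7c6∈{6}] r7c6's peers cover all but 6, so r7c6=6.
Step 19. [r5c3∈{4}] nothing but 4 survives at r5c3, so r5c3=4.
Step 20. [r4c5∈{7}] r4c5's peers cover all but 7. So r4c5=7.
Step 21. [r3c4∈{8}] r3c4 is down to just 8 ⇒ r3c4=8.
Step 22. [r2c2∈{2}] nothing but 2 survives at r2c2. So r2c2=2.
Step 23. [r6c8∈{9}] r6c8's peers cover all but 9. So r6c8=9.
Step 24. [r4c8∈{1}] r4c8 is down to just 1, so r4c8=1.
Step 25. [r3c7∈{5}] only 5 remains possible at r3c7. So r3c7=5.
Step 26. [r9c2∈{1}] r9c2 has the single candidate 1. So r9c2=1.
Step 27. [r5c5∈{2}] only 2 remains possible at r5c5 ⇒ r5c5=2.
Step 28. [r8c1∈{4}] r8c1 has the single candidate 4 ⇒ r8c1=4.
Step 29. [r6c6∈{3}] only 3 remains possible at r6c6, so r6c6=3.
Step 30. [r5c4∈{9}] only 9 remains possible at r5c4, so r5c4=9.
Step 31. [r6c9∈{8}] r6c9 is down to just 8, so r6c9=8.
Step 32. [r8c6∈{1}] r8c6 is down to just 1 ⇒ r8c6=1.
Step 33. [r2c5∈{5}] r2c5's peers cover all but 5. So r2c5=5.
Step 34. [r1c8∈{2}] r1c8 has the single candidate 2, so r1c8=2.
Step 35. [r6c3∈{5}] r6c3 is down to just 5. So r6c3=5.

Answer: 8 5 1 6 9 7 3 2 4 / 7 2 6 3 5 4 9 8 1 / 9 4 3 8 1 2 5 6 7 / 3 8 9 4 7 5 6 1 2 / 1 6 4 9 2 8 7 5 3 / 2 7 5 1 6 3 4 9 8 / 5 3 7 2 8 6 1 4 9 / 4 9 8 5 3 1 2 7 6 / 6 1 2 7 4 9 8 3 5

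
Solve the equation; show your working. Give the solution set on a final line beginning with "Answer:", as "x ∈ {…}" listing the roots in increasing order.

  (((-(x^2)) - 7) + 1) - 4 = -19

Step 1. [(((-(x^2)) - 7) + 1) - 4 = -19] add 4: x sits inside (… - 4). So sub: ((-(x^2)) - 7) + 1 = -15.
Step 2. [((-(x^2)) - 7) + 1 = -15] peel the +1: subtract 1 from each side, so sub: (-(x^2)) - 7 = -16.
Step 3. [(-(x^2)) - 7 = -16] the outer -7 inverts by adding 7. So sub: -(x^2) = -9.
Step 4. [-(x^2) = -9] flip signs both sides. So neg: x^2 = 9.
Step 5. [x^2 = 9] LHS squared, RHS 9 ≥ 0: apply √ (±), so sqrt: x = 3 or -3.

Answer: x ∈ {-3, 3}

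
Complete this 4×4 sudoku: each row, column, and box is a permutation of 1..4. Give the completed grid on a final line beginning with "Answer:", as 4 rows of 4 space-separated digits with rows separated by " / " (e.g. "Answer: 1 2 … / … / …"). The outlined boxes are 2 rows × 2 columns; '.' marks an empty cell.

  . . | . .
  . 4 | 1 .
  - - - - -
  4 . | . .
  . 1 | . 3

Step 1. [r1c3∈{2,3,4}] col 3 places 3 nowhere but r1c3 ⇒ r1c3=3.
Step 2. [r1c2∈{2}] r1c2's peers cover all but 2 ⇒ r1c2=2.
Step 3. [r3c3∈{2}] r3c3's peers cover all but 2 ⇒ r3c3=2.
Step 4. [r3c4∈{1}] only 1 remains possible at r3c4 ⇒ r3c4=1.
Step 5. [r4c3∈{4}] r4c3 is down to just 4, so r4c3=4.
Step 6. [r1c4∈{4}] r1c4's peers cover all but 4. So r1c4=4.
Step 7. [r2c1∈{3}] r2c1 is down to just 3 ⇒ r2c1=3.
Step 8. [r2c4∈{2}] nothing but 2 survives at r2c4. So r2c4=2.
Step 9. [r4c1∈{2}] r4c1's peers cover all but 2 ⇒ r4c1=2.
Step 10. [r1c1∈{1}] only 1 remains possible at r1c1. So r1c1=1.
Step 11. [r3c2∈{3}] r3c2's peers cover all but 3, so r3c2=3.

Answer: 1 2 3 4 / 3 4 1 2 / 4 3 2 1 / 2 1 4 3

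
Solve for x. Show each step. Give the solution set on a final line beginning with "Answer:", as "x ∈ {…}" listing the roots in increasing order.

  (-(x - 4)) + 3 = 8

Step 1. [(-(x - 4)) + 3 = 8] the outer +3 inverts by subtracting 3. So sub: -(x - 4) = 5.
Step 2. [-(x - 4) = 5] leading − — multiply by −1 ⇒ neg: x - 4 = -5.
Step 3. [x - 4 = -5] the outer -4 inverts by adding 4. So sub: x = -1.

Answer: x ∈ {-1}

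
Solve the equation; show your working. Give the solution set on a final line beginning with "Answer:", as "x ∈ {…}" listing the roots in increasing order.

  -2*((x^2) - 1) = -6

Step 1. [-2*((x^2) - 1) = -6] divide by the outer -2. So div: (x^2) - 1 = 3.
Step 2. [(x^2) - 1 = 3] 1 comes off first (add 1). So sub: x^2 = 4.
Step 3. [x^2 = 4] √ both sides: 4 ≥ 0 gives two branches ⇒ sqrt: x = 2 or -2.

Answer: x ∈ {-2, 2}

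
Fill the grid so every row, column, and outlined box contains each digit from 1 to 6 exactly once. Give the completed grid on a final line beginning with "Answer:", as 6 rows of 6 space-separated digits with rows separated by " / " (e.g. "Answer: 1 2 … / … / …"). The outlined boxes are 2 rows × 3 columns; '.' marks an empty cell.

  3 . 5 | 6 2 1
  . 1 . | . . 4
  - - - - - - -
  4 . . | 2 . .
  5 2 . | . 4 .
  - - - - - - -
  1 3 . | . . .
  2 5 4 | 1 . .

Step 1. [r5c3∈{6}] r5c3 has the single candidate 6, so r5c3=6.
Step 2. [r4c4∈{3}] nothing but 3 survives at r4c4. So r4c4=3.
Step 3. [r5c5∈{5}] nothing but 5 survives at r5c5. So r5c5=5.
Step 4. [r4c6∈{6}] r4c6's peers cover all but 6. So r4c6=6.
Step 5. [r3c3∈{1,3}] r3c3 is the only open cell in row 3 admitting 3, so r3c3=3.
Step 6. [r6c5∈{3,6}] across row 6, 6 lands solely at r6c5 ⇒ r6c5=6.
Step 7. [r2c3∈{2}] nothing but 2 survives at r2c3, so r2c3=2.
Step 8. [r2c5∈{3}] r2c5's peers cover all but 3, so r2c5=3.
Step 9. [r6c6∈{3}] r6c6 is down to just 3, so r6c6=3.
Step 10. [r4c3∈{1}] nothing but 1 survives at r4c3, so r4c3=1.
Step 11. [r2c4∈{5}] r2c4's peers cover all but 5, so r2c4=5.
Step 12. [r2c1∈{6}] r2c1 is down to just 6. So r2c1=6.
Step 13. [r5c6∈{2}] only 2 remains possible at r5c6 ⇒ r5c6=2.
Step 14. [r5c4∈{4}] nothing but 4 survives at r5c4, so r5c4=4.
Step 15. [r3c2∈{6}] nothing but 6 survives at r3c2. So r3c2=6.
Step 16. [r1c2∈{4}] r1c2 has the single candidate 4, so r1c2=4.
Step 17. [r3c6∈{5}] only 5 remains possible at r3c6, so r3c6=5.
Step 18. [r3c5∈{1}] r3c5's peers cover all but 1, so r3c5=1.

Answer: 3 4 5 6 2 1 / 6 1 2 5 3 4 / 4 6 3 2 1 5 / 5 2 1 3 4 6 / 1 3 6 4 5 2 / 2 5 4 1 6 3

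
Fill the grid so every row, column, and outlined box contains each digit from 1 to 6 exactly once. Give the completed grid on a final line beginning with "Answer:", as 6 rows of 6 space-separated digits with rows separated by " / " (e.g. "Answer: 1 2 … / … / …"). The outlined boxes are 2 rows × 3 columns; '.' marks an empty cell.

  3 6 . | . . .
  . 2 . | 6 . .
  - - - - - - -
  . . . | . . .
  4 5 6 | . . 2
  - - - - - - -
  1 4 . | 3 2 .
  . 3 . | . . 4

Step 1. [r4c4∈{1}] r4c4 is down to just 1, so r4c4=1.
Step 2. [r6c4∈{5}] r6c4 has the single candidate 5 ⇒ r6c4=5.
Step 3. [r2c1∈{5}] r2c1 has the single candidate 5, so r2c1=5.
Step 4. [r3c3∈{1,2,3}] in col 3, 3 fits only at r3c3 ⇒ r3c3=3.
Step 5. [r6c5∈{1,6}] 1 has one home in row 6: r6c5. So r6c5=1.
Step 6. [r3c5∈{4,5,6}] across col 5, 6 lands solely at r3c5 ⇒ r3c5=6.
Step 7. [r1c5∈{4,5}] in col 5, 5 fits only at r1c5, so r1c5=5.
Step 8. [r2c5∈{3,4}] 4 has one home in col 5: r2c5 ⇒ r2c5=4.
Step 9. [r1c6∈{1}] r1c6's peers cover all but 1 ⇒ r1c6=1.
Step 10. [r6c1∈{2,6}] r6c1 is the only open cell in row 6 admitting 6, so r6c1=6.
Step 11. [r6c3∈{2}] r6c3 is down to just 2 ⇒ r6c3=2.
Step 12. [r2c3∈{1}] r2c3 is down to just 1 ⇒ r2c3=1.
Step 13. [r3c4∈{4}] r3c4's peers cover all but 4. So r3c4=4.
Step 14. [r3c1∈{2}] only 2 remains possible at r3c1 ⇒ r3c1=2.
Step 15. [r4c5∈{3}] r4c5's peers cover all but 3. So r4c5=3.
Step 16. [r5c6∈{6}] r5c6 is down to just 6. So r5c6=6.
Step 17. [r3c6∈{5}] nothing but 5 survives at r3c6 ⇒ r3c6=5.
Step 18. [r3c2∈{1}] r3c2 is down to just 1 ⇒ r3c2=1.
Step 19. [r1c4∈{2}] r1c4's peers cover all but 2 ⇒ r1c4=2.
Step 20. [r1c3∈{4}] nothing but 4 survives at r1c3 ⇒ r1c3=4.
Step 21. [r2c6∈{3}] r2c6's peers cover all but 3, so r2c6=3.
Step 22. [r5c3∈{5}] only 5 remains possible at r5c3, so r5c3=5.

Answer: 3 6 4 2 5 1 / 5 2 1 6 4 3 / 2 1 3 4 6 5 / 4 5 6 1 3 2 / 1 4 5 3 2 6 / 6 3 2 5 1 4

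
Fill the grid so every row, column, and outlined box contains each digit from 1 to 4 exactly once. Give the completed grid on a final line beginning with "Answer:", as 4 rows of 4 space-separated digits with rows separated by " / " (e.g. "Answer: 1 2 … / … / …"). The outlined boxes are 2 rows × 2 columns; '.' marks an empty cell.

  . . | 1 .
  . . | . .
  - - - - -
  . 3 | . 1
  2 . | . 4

Step 1. [r2c3∈{2,3,4}] col 3 places 4 nowhere but r2c3, so r2c3=4.
Step 2. [r2c1∈{1,3}] 1 has one home in col 1: r2c1. So r2c1=1.
Step 3. [r2c2∈{2}] nothing but 2 survives at r2c2. So r2c2=2.
Step 4. [r1c1∈{3,4}] across col 1, 3 lands solely at r1c1 ⇒ r1c1=3.
Step 5. [r3c3∈{2}] r3c3 has the single candidate 2. So r3c3=2.
Step 6. [r3c1∈{4}] only 4 remains possible at r3c1. So r3c1=4.
Step 7. [r4c2∈{1}] nothing but 1 survives at r4c2 ⇒ r4c2=1.
Step 8. [r4c3∈{3}] r4c3 is down to just 3. So r4c3=3.
Step 9. [r1c4∈{2}] nothing but 2 survives at r1c4, so r1c4=2.
Step 10. [r1c2∈{4}] r1c2's peers cover all but 4. So r1c2=4.
Step 11. [r2c4∈{3}] only 3 remains possible at r2c4, so r2c4=3.

Answer: 3 4 1 2 / 1 2 4 3 / 4 3 2 1 / 2 1 3 4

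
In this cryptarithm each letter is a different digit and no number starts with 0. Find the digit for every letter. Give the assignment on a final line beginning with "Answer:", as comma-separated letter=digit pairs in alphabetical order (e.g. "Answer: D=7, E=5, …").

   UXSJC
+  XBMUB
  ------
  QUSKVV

Step 1. [col 1: C + B ≡ V (mod 10)] column 1 (C + B ≡ V (mod 10), carry-in 0) doesn't pin C yet; pick C=8 and continue, so C=8.
Step 2. [col 1: C + B ≡ V (mod 10)] B=6 is one option consistent with column 1 (C + B ≡ V (mod 10), carry-in 0) — take it, so B=6.
Step 3. [col 1: C + B ≡ V (mod 10)] in column 1 we have C+B≡V with carry-in 0; given C=8, B=6 and digits 6,8 already taken and all letters distinct, that pins V to 4. So V=4.
Step 4. [col 2: J + U ≡ V (mod 10)] column 2 (J + U ≡ V (mod 10), carry-in 1) doesn't pin J yet; pick J=0 and continue, so J=0.
Step 5. [col 2: J + U ≡ V (mod 10)] in column 2 we have J+U≡V with carry-in 1; given J=0, V=4 and digits 0,4,6,8 already taken and all letters distinct, that pins U to 3 ⇒ U=3.
Step 6. [col 3: S + M ≡ K (mod 10)] no forcing yet in column 3 (carry-in 0); K=7 is free and consistent — try it ⇒ K=7.
Step 7. [Q] the sum has 6 digits but both addends have 5; that extra leading digit Q is the final carry, namely 1, so Q=1.
Step 8. [col 3: S + M ≡ K (mod 10)] no forcing yet in column 3 (carry-in 0); M=2 is free and consistent — try it. So M=2.
Step 9. [col 3: S + M ≡ K (mod 10)] column 3 reads S+M+carry(0)=K with M=2, K=7; with digits 0,1,2,3,4,6,7,8 already taken and all letters distinct, the only value for S is 5 ⇒ S=5.
Step 10. [col 4: X + B ≡ S (mod 10)] column 4: given B=6, S=5, carry-in 0, and digits 0,1,2,3,4,5,6,7,8 already taken and all letters distinct, X+B≡S (mod 10) forces X=9 ⇒ X=9.

Answer: B=6, C=8, J=0, K=7, M=2, Q=1, S=5, U=3, V=4, X=9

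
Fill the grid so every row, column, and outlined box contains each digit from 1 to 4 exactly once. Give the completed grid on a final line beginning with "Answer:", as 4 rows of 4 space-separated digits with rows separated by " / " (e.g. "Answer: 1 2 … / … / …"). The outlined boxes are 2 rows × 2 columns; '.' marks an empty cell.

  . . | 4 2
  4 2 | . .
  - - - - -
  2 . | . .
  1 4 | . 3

Step 1. [r3c3∈{1}] nothing but 1 survives at r3c3, so r3c3=1.
Step 2. [r1c1∈{3}] r1c1 has the single candidate 3 ⇒ r1c1=3.
Step 3. [r3c2∈{3}] only 3 remains possible at r3c2 ⇒ r3c2=3.
Step 4. [r2c3∈{3}] only 3 remains possible at r2c3. So r2c3=3.
Step 5. [r1c2∈{1}] nothing but 1 survives at r1c2 ⇒ r1c2=1.
Step 6. [r2c4∈{1}] r2c4's peers cover all but 1. So r2c4=1.
Step 7. [r3c4∈{4}] nothing but 4 survives at r3c4. So r3c4=4.
Step 8. [r4c3∈{2}] only 2 remains possible at r4c3. So r4c3=2.

Answer: 3 1 4 2 / 4 2 3 1 / 2 3 1 4 / 1 4 2 3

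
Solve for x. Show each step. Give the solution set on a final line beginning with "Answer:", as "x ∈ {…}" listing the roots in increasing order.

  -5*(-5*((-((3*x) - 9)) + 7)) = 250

Step 1. [-5*(-5*((-((3*x) - 9)) + 7)) = 250] leading coefficient -5: divide by -5. So div: -5*((-((3*x) - 9)) + 7) = -50.
Step 2. [-5*((-((3*x) - 9)) + 7) = -50] -5 out front; divide by -5. So div: (-((3*x) - 9)) + 7 = 10.
Step 3. [(-((3*x) - 9)) + 7 = 10] peel the +7: subtract 7 from each side. So sub: -((3*x) - 9) = 3.
Step 4. [-((3*x) - 9) = 3] leading − — multiply by −1 ⇒ neg: (3*x) - 9 = -3.
Step 5. [(3*x) - 9 = -3] 3 | LHS and 3 | -3: pull 3 out, so factor: x - 3 = -1.
Step 6. [x - 3 = -1] -3 is outermost — add 3 both sides, so sub: x = 2.

Answer: x ∈ {2}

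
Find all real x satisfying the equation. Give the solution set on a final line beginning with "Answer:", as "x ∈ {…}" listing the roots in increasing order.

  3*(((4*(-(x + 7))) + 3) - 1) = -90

Step 1. [3*(((4*(-(x + 7))) + 3) - 1) = -90] divide by the outer 3. So div: ((4*(-(x + 7))) + 3) - 1 = -30.
Step 2. [((4*(-(x + 7))) + 3) - 1 = -30] peel the -1: add 1 from each side, so sub: (4*(-(x + 7))) + 3 = -29.
Step 3. [(4*(-(x + 7))) + 3 = -29] the outer +3 inverts by subtracting 3. So sub: 4*(-(x + 7)) = -32.
Step 4. [4*(-(x + 7)) = -32] 4 out front; divide by 4, so div: -(x + 7) = -8.
Step 5. [-(x + 7) = -8] LHS negated; negate both sides ⇒ neg: x + 7 = 8.
Step 6. [x + 7 = 8] +7 is outermost — subtract 7 both sides, so sub: x = 1.

Answer: x ∈ {1}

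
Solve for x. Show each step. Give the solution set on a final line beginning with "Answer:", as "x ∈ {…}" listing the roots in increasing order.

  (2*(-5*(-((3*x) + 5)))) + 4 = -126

Step 1. [(2*(-5*(-((3*x) + 5)))) + 4 = -126] 4 comes off first (subtract 4). So sub: 2*(-5*(-((3*x) + 5))) = -130.
Step 2. [2*(-5*(-((3*x) + 5))) = -130] 2·(inner) — divide through by 2, so div: -5*(-((3*x) + 5)) = -65.
Step 3. [-5*(-((3*x) + 5)) = -65] -5·(inner) — divide through by -5, so div: -((3*x) + 5) = 13.
Step 4. [-((3*x) + 5) = 13] leading − — multiply by −1 ⇒ neg: (3*x) + 5 = -13.
Step 5. [(3*x) + 5 = -13] peel the +5: subtract 5 from each side ⇒ sub: 3*x = -18.
Step 6. [3*x = -18] 3·(inner) — divide through by 3 ⇒ div: x = -6.

Answer: x ∈ {-6}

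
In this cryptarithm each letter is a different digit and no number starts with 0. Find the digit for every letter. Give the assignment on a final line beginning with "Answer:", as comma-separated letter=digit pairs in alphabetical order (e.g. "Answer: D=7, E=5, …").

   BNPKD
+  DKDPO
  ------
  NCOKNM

Step 1. [col 1: D + O ≡ M (mod 10)] several values work for D in column 1 (D + O ≡ M (mod 10), carry-in 0); try D=4. So D=4.
Step 2. [N] adding two 5-digit numbers gives at most 5+1 digits, and here it does — N is that final carry and must be 1, so N=1.
Step 3. [col 1: D + O ≡ M (mod 10)] several values work for M in column 1 (D + O ≡ M (mod 10), carry-in 0); try M=9 ⇒ M=9.
Step 4. [col 1: D + O ≡ M (mod 10)] column 1 reads D+O+carry(0)=M with D=4, M=9; with digits 1,4,9 already taken and all letters distinct, the only value for O is 5, so O=5.
Step 5. [col 2: K + P ≡ N (mod 10)] several values work for K in column 2 (K + P ≡ N (mod 10), carry-in 0); try K=3, so K=3.
Step 6. [col 2: K + P ≡ N (mod 10)] from column 2 (K=3, N=1, carry-in 0, digits 1,3,4,5,9 already taken and all letters distinct): P must equal 8 ⇒ P=8.
Step 7. [col 5: B + D ≡ C (mod 10)] column 5 (B + D ≡ C (mod 10), carry-in 0) doesn't pin C yet; pick C=0 and continue ⇒ C=0.
Step 8. [col 5: B + D ≡ C (mod 10)] in column 5 we have B+D≡C with carry-in 0; given D=4, C=0 and digits 0,1,3,4,5,8,9 already taken and all letters distinct, that pins B to 6 ⇒ B=6.

Answer: B=6, C=0, D=4, K=3, M=9, N=1, O=5, P=8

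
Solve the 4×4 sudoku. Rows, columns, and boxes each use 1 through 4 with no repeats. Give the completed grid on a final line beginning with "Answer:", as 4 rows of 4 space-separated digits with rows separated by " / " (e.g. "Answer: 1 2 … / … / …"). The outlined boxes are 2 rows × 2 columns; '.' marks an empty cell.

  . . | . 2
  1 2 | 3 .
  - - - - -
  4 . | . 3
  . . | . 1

Step 1. [r4c3∈{2,4}] 4 has one home in row 4: r4c3, so r4c3=4.
Step 2. [r1c1∈{3}] nothing but 3 survives at r1c1, so r1c1=3.
Step 3. [r3c2∈{1}] r3c2's peers cover all but 1, so r3c2=1.
Step 4. [r2c4∈{4}] nothing but 4 survives at r2c4, so r2c4=4.
Step 5. [r1c2∈{4}] r1c2 has the single candidate 4, so r1c2=4.
Step 6. [r3c3∈{2}] r3c3 is down to just 2 ⇒ r3c3=2.
Step 7. [r4c1∈{2}] r4c1 is down to just 2, so r4c1=2.
Step 8. [r4c2∈{3}] nothing but 3 survives at r4c2. So r4c2=3.
Step 9. [r1c3∈{1}] only 1 remains possible at r1c3, so r1c3=1.

Answer: 3 4 1 2 / 1 2 3 4 / 4 1 2 3 / 2 3 4 1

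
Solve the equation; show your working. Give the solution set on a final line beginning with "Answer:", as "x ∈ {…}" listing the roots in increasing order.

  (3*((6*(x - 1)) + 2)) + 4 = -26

Step 1. [(3*((6*(x - 1)) + 2)) + 4 = -26] peel the +4: subtract 4 from each side. So sub: 3*((6*(x - 1)) + 2) = -30.
Step 2. [3*((6*(x - 1)) + 2) = -30] 3·(inner) — divide through by 3. So div: (6*(x - 1)) + 2 = -10.
Step 3. [(6*(x - 1)) + 2 = -10] subtract 2: x sits inside (… + 2), so sub: 6*(x - 1) = -12.
Step 4. [6*(x - 1) = -12] LHS = 6·(…); ÷6 both sides. So div: x - 1 = -2.
Step 5. [x - 1 = -2] peel the -1: add 1 from each side, so sub: x = -1.

Answer: x ∈ {-1}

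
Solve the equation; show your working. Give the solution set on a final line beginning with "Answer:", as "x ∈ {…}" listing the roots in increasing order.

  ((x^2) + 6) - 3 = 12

Step 1. [((x^2) + 6) - 3 = 12] 3 comes off first (add 3) ⇒ sub: (x^2) + 6 = 15.
Step 2. [(x^2) + 6 = 15] +6 is outermost — subtract 6 both sides ⇒ sub: x^2 = 9.
Step 3. [x^2 = 9] LHS squared, RHS 9 ≥ 0: apply √ (±). So sqrt: x = 3 or -3.

Answer: x ∈ {-3, 3}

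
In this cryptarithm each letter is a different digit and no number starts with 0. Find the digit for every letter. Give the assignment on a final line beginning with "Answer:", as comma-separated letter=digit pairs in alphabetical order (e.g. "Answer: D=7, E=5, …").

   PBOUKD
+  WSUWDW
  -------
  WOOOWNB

Step 1. [col 1: D + W ≡ B (mod 10)] no forcing yet in column 1 (carry-in 0); D=5 is free and consistent — try it ⇒ D=5.
Step 2. [col 1: D + W ≡ B (mod 10)] column 1 (D + W ≡ B (mod 10), carry-in 0) doesn't pin W yet; pick W=1 and continue. So W=1.
Step 3. [col 1: D + W ≡ B (mod 10)] column 1: given D=5, W=1, carry-in 0, and digits 1,5 already taken and all letters distinct, D+W≡B (mod 10) forces B=6 ⇒ B=6.
Step 4. [col 2: K + D ≡ N (mod 10)] column 2 (K + D ≡ N (mod 10), carry-in 0) doesn't pin K yet; pick K=7 and continue ⇒ K=7.
Step 5. [col 2: K + D ≡ N (mod 10)] from column 2 (K=7, D=5, carry-in 0, digits 1,5,6,7 already taken and all letters distinct): N must equal 2 ⇒ N=2.
Step 6. [col 3: U + W ≡ W (mod 10)] in column 3 we have U+W≡W with carry-in 1; given W=1 and digits 1,2,5,6,7 already taken and all letters distinct, that pins U to 9 ⇒ U=9.
Step 7. [col 4: O + U ≡ O (mod 10)] no forcing yet in column 4 (carry-in 1); O=0 is free and consistent — try it, so O=0.
Step 8. [col 5: B + S ≡ O (mod 10)] in column 5 we have B+S≡O with carry-in 1; given B=6, O=0 and digits 0,1,2,5,6,7,9 already taken and all letters distinct, that pins S to 3, so S=3.
Step 9. [col 6: P + W ≡ O (mod 10)] column 6 reads P+W+carry(1)=O with W=1, O=0; with digits 0,1,2,3,5,6,7,9 already taken and all letters distinct, the only value for P is 8, so P=8.

Answer: B=6, D=5, K=7, N=2, O=0, P=8, S=3, U=9, W=1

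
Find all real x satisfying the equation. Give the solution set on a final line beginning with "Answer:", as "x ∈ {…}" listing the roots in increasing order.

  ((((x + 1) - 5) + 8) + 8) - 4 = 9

Step 1. [((((x + 1) - 5) + 8) + 8) - 4 = 9] add 4: x sits inside (… - 4), so sub: (((x + 1) - 5) + 8) + 8 = 13.
Step 2. [(((x + 1) - 5) + 8) + 8 = 13] the outer +8 inverts by subtracting 8, so sub: ((x + 1) - 5) + 8 = 5.
Step 3. [((x + 1) - 5) + 8 = 5] subtract 8: x sits inside (… + 8). So sub: (x + 1) - 5 = -3.
Step 4. [(x + 1) - 5 = -3] -5 is outermost — add 5 both sides, so sub: x + 1 = 2.
Step 5. [x + 1 = 2] subtract 1: x sits inside (… + 1), so sub: x = 1.

Answer: x ∈ {1}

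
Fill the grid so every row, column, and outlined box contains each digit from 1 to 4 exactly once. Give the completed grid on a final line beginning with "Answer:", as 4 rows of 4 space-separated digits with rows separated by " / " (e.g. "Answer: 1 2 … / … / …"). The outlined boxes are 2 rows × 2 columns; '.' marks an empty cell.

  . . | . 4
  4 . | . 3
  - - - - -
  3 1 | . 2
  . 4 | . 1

Step 1. [r2c2∈{2}] r2c2's peers cover all but 2 ⇒ r2c2=2.
Step 2. [r2c3∈{1}] nothing but 1 survives at r2c3 ⇒ r2c3=1.
Step 3. [r1c2∈{3}] r1c2 is down to just 3 ⇒ r1c2=3.
Step 4. [r3c3∈{4}] nothing but 4 survives at r3c3 ⇒ r3c3=4.
Step 5. [r1c3∈{2}] only 2 remains possible at r1c3. So r1c3=2.
Step 6. [r4c1∈{2}] r4c1 has the single candidate 2, so r4c1=2.
Step 7. [r1c1∈{1}] r1c1 is down to just 1. So r1c1=1.
Step 8. [r4c3∈{3}] nothing but 3 survives at r4c3. So r4c3=3.

Answer: 1 3 2 4 / 4 2 1 3 / 3 1 4 2 / 2 4 3 1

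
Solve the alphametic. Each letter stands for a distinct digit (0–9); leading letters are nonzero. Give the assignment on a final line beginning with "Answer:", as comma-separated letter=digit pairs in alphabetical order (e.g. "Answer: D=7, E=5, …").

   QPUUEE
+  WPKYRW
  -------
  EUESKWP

Step 1. [col 1: E + W ≡ P (mod 10)] column 1 (E + W ≡ P (mod 10), carry-in 0) doesn't pin P yet; pick P=5 and continue, so P=5.
Step 2. [col 1: E + W ≡ P (mod 10)] W=4 is one option consistent with column 1 (E + W ≡ P (mod 10), carry-in 0) — take it ⇒ W=4.
Step 3. [col 1: E + W ≡ P (mod 10)] column 1 reads E+W+carry(0)=P with W=4, P=5; with digits 4,5 already taken and all letters distinct, the only value for E is 1 ⇒ E=1.
Step 4. [col 2: E + R ≡ W (mod 10)] column 2 reads E+R+carry(0)=W with E=1, W=4; with digits 1,4,5 already taken and all letters distinct, the only value for R is 3, so R=3.
Step 5. [col 3: U + Y ≡ K (mod 10)] K=8 is one option consistent with column 3 (U + Y ≡ K (mod 10), carry-in 0) — take it, so K=8.
Step 6. [col 3: U + Y ≡ K (mod 10)] column 3 (U + Y ≡ K (mod 10), carry-in 0) doesn't pin U yet; pick U=2 and continue ⇒ U=2.
Step 7. [col 3: U + Y ≡ K (mod 10)] column 3 reads U+Y+carry(0)=K with U=2, K=8; with digits 1,2,3,4,5,8 already taken and all letters distinct, the only value for Y is 6, so Y=6.
Step 8. [col 4: U + K ≡ S (mod 10)] in column 4 we have U+K≡S with carry-in 0; given U=2, K=8 and digits 1,2,3,4,5,6,8 already taken and all letters distinct, that pins S to 0, so S=0.
Step 9. [col 6: Q + W ≡ U (mod 10)] column 6 reads Q+W+carry(1)=U with W=4, U=2; with digits 0,1,2,3,4,5,6,8 already taken and all letters distinct, the only value for Q is 7, so Q=7.

Answer: E=1, K=8, P=5, Q=7, R=3, S=0, U=2, W=4, Y=6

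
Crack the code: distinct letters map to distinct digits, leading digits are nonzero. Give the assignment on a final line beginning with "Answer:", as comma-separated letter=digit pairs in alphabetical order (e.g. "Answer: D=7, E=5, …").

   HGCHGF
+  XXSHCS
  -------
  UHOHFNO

Step 1. [U] the sum has 7 digits but both addends have 6; that extra leading digit U is the final carry, namely 1. So U=1.
Step 2. [col 1: F + S ≡ O (mod 10)] several values work for F in column 1 (F + S ≡ O (mod 10), carry-in 0); try F=6, so F=6.
Step 3. [col 1: F + S ≡ O (mod 10)] several values work for O in column 1 (F + S ≡ O (mod 10), carry-in 0); try O=3, so O=3.
Step 4. [col 1: F + S ≡ O (mod 10)] column 1 reads F+S+carry(0)=O with F=6, O=3; with digits 1,3,6 already taken and all letters distinct, the only value for S is 7, so S=7.
Step 5. [col 2: G + C ≡ N (mod 10)] no forcing yet in column 2 (carry-in 1); C=0 is free and consistent — try it. So C=0.
Step 6. [col 2: G + C ≡ N (mod 10)] N=5 is one option consistent with column 2 (G + C ≡ N (mod 10), carry-in 1) — take it. So N=5.
Step 7. [col 2: G + C ≡ N (mod 10)] in column 2 we have G+C≡N with carry-in 1; given C=0, N=5 and digits 0,1,3,5,6,7 already taken and all letters distinct, that pins G to 4, so G=4.
Step 8. [col 3: H + H ≡ F (mod 10)] in column 3 we have H+H≡F with carry-in 0; given F=6 and digits 0,1,3,4,5,6,7 already taken and all letters distinct, that pins H to 8 ⇒ H=8.
Step 9. [col 5: G + X ≡ O (mod 10)] column 5: given G=4, O=3, carry-in 0, and digits 0,1,3,4,5,6,7,8 already taken and all letters distinct, G+X≡O (mod 10) forces X=9 ⇒ X=9.

Answer: C=0, F=6, G=4, H=8, N=5, O=3, S=7, U=1, X=9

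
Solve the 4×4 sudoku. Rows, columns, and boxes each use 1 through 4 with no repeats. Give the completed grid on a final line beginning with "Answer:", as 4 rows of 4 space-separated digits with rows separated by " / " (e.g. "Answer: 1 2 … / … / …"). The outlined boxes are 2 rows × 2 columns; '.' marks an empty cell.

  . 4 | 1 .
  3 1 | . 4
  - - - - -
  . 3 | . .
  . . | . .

Step 1. [r4c2∈{2}] r4c2 is down to just 2. So r4c2=2.
Step 2. [r1c4∈{2,3}] in row 1, 3 fits only at r1c4 ⇒ r1c4=3.
Step 3. [r4c4∈{1}] r4c4 is down to just 1, so r4c4=1.
Step 4. [r4c1∈{4}] only 4 remains possible at r4c1. So r4c1=4.
Step 5. [r3c3∈{2,4}] in row 3, 4 fits only at r3c3, so r3c3=4.
Step 6. [r4c3∈{3}] r4c3 is down to just 3. So r4c3=3.
Step 7. [r1c1∈{2}] r1c1 is down to just 2, so r1c1=2.
Step 8. [r3c1∈{1}] only 1 remains possible at r3c1 ⇒ r3c1=1.
Step 9. [r2c3∈{2}] r2c3 is down to just 2, so r2c3=2.
Step 10. [r3c4∈{2}] r3c4 is down to just 2 ⇒ r3c4=2.

Answer: 2 4 1 3 / 3 1 2 4 / 1 3 4 2 / 4 2 3 1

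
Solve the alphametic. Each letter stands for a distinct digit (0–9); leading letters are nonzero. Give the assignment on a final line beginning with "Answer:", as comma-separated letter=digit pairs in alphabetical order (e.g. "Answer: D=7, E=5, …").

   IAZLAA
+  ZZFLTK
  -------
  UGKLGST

Step 1. [col 1: A + K ≡ T (mod 10)] column 1 (A + K ≡ T (mod 10), carry-in 0) doesn't pin K yet; pick K=9 and continue, so K=9.
Step 2. [col 1: A + K ≡ T (mod 10)] no forcing yet in column 1 (carry-in 0); T=3 is free and consistent — try it ⇒ T=3.
Step 3. [col 1: A + K ≡ T (mod 10)] column 1 reads A+K+carry(0)=T with K=9, T=3; with digits 3,9 already taken and all letters distinct, the only value for A is 4. So A=4.
Step 4. [U] adding two 6-digit numbers gives at most 6+1 digits, and here it does — U is that final carry and must be 1. So U=1.
Step 5. [col 2: A + T ≡ S (mod 10)] from column 2 (A=4, T=3, carry-in 1, digits 1,3,4,9 already taken and all letters distinct): S must equal 8. So S=8.
Step 6. [col 3: L + L ≡ G (mod 10)] column 3 (L + L ≡ G (mod 10), carry-in 0) doesn't pin L yet; pick L=6 and continue. So L=6.
Step 7. [col 3: L + L ≡ G (mod 10)] column 3: given L=6, carry-in 0, and digits 1,3,4,6,8,9 already taken and all letters distinct, L+L≡G (mod 10) forces G=2. So G=2.
Step 8. [col 4: Z + F ≡ L (mod 10)] F=0 is one option consistent with column 4 (Z + F ≡ L (mod 10), carry-in 1) — take it, so F=0.
Step 9. [col 4: Z + F ≡ L (mod 10)] from column 4 (F=0, L=6, carry-in 1, digits 0,1,2,3,4,6,8,9 already taken and all letters distinct): Z must equal 5 ⇒ Z=5.
Step 10. [col 6: I + Z ≡ G (mod 10)] in column 6 we have I+Z≡G with carry-in 0; given Z=5, G=2 and digits 0,1,2,3,4,5,6,8,9 already taken and all letters distinct, that pins I to 7. So I=7.

Answer: A=4, F=0, G=2, I=7, K=9, L=6, S=8, T=3, U=1, Z=5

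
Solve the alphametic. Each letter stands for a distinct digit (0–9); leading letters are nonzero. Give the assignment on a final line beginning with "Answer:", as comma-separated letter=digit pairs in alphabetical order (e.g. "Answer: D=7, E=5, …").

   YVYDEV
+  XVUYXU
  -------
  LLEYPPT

Step 1. [col 1: V + U ≡ T (mod 10)] several values work for T in column 1 (V + U ≡ T (mod 10), carry-in 0); try T=2 ⇒ T=2.
Step 2. [col 1: V + U ≡ T (mod 10)] several values work for V in column 1 (V + U ≡ T (mod 10), carry-in 0); try V=3. So V=3.
Step 3. [L] the sum has 7 digits but both addends have 6; that extra leading digit L is the final carry, namely 1 ⇒ L=1.
Step 4. [col 1: V + U ≡ T (mod 10)] column 1: given V=3, T=2, carry-in 0, and digits 1,2,3 already taken and all letters distinct, V+U≡T (mod 10) forces U=9 ⇒ U=9.
Step 5. [col 2: E + X ≡ P (mod 10)] no forcing yet in column 2 (carry-in 1); X=6 is free and consistent — try it, so X=6.
Step 6. [col 2: E + X ≡ P (mod 10)] several values work for P in column 2 (E + X ≡ P (mod 10), carry-in 1); try P=4. So P=4.
Step 7. [col 2: E + X ≡ P (mod 10)] from column 2 (X=6, P=4, carry-in 1, digits 1,2,3,4,6,9 already taken and all letters distinct): E must equal 7, so E=7.
Step 8. [col 3: D + Y ≡ P (mod 10)] several values work for D in column 3 (D + Y ≡ P (mod 10), carry-in 1); try D=8 ⇒ D=8.
Step 9. [col 3: D + Y ≡ P (mod 10)] column 3: given D=8, P=4, carry-in 1, and digits 1,2,3,4,6,7,8,9 already taken and all letters distinct, D+Y≡P (mod 10) forces Y=5. So Y=5.

Answer: D=8, E=7, L=1, P=4, T=2, U=9, V=3, X=6, Y=5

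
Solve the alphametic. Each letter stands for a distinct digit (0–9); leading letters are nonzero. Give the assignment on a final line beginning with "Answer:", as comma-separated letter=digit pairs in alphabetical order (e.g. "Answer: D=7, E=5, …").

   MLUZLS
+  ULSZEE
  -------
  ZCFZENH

Step 1. [col 1: S + E ≡ H (mod 10)] no forcing yet in column 1 (carry-in 0); H=9 is free and consistent — try it. So H=9.
Step 2. [col 1: S + E ≡ H (mod 10)] several values work for S in column 1 (S + E ≡ H (mod 10), carry-in 0); try S=7 ⇒ S=7.
Step 3. [col 1: S + E ≡ H (mod 10)] in column 1 we have S+E≡H with carry-in 0; given S=7, H=9 and digits 7,9 already taken and all letters distinct, that pins E to 2 ⇒ E=2.
Step 4. [col 2: L + E ≡ N (mod 10)] N=8 is one option consistent with column 2 (L + E ≡ N (mod 10), carry-in 0) — take it, so N=8.
Step 5. [col 2: L + E ≡ N (mod 10)] column 2: given E=2, N=8, carry-in 0, and digits 2,7,8,9 already taken and all letters distinct, L+E≡N (mod 10) forces L=6 ⇒ L=6.
Step 6. [col 3: Z + Z ≡ E (mod 10)] from column 3 (E=2, carry-in 0, digits 2,6,7,8,9 already taken and all letters distinct): Z must equal 1, so Z=1.
Step 7. [col 4: U + S ≡ Z (mod 10)] in column 4 we have U+S≡Z with carry-in 0; given S=7, Z=1 and digits 1,2,6,7,8,9 already taken and all letters distinct, that pins U to 4 ⇒ U=4.
Step 8. [col 5: L + L ≡ F (mod 10)] column 5 reads L+L+carry(1)=F with L=6; with digits 1,2,4,6,7,8,9 already taken and all letters distinct, the only value for F is 3. So F=3.
Step 9. [col 6: M + U ≡ C (mod 10)] column 6 (M + U ≡ C (mod 10), carry-in 1) doesn't pin M yet; pick M=5 and continue. So M=5.
Step 10. [col 6: M + U ≡ C (mod 10)] column 6: given M=5, U=4, carry-in 1, and digits 1,2,3,4,5,6,7,8,9 already taken and all letters distinct, M+U≡C (mod 10) forces C=0, so C=0.

Answer: C=0, E=2, F=3, H=9, L=6, M=5, N=8, S=7, U=4, Z=1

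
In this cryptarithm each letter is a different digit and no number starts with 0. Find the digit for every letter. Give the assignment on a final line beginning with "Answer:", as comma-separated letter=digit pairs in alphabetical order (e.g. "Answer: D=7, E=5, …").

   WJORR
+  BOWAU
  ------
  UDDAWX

Step 1. [col 1: R + U ≡ X (mod 10)] column 1 (R + U ≡ X (mod 10), carry-in 0) doesn't pin X yet; pick X=8 and continue, so X=8.
Step 2. [col 1: R + U ≡ X (mod 10)] column 1 (R + U ≡ X (mod 10), carry-in 0) doesn't pin U yet; pick U=1 and continue, so U=1.
Step 3. [col 1: R + U ≡ X (mod 10)] in column 1 we have R+U≡X with carry-in 0; given U=1, X=8 and digits 1,8 already taken and all letters distinct, that pins R to 7. So R=7.
Step 4. [col 2: R + A ≡ W (mod 10)] column 2 (R + A ≡ W (mod 10), carry-in 0) doesn't pin A yet; pick A=2 and continue ⇒ A=2.
Step 5. [col 2: R + A ≡ W (mod 10)] column 2: given R=7, A=2, carry-in 0, and digits 1,2,7,8 already taken and all letters distinct, R+A≡W (mod 10) forces W=9 ⇒ W=9.
Step 6. [col 3: O + W ≡ A (mod 10)] column 3: given W=9, A=2, carry-in 0, and digits 1,2,7,8,9 already taken and all letters distinct, O+W≡A (mod 10) forces O=3, so O=3.
Step 7. [col 4: J + O ≡ D (mod 10)] D=4 is one option consistent with column 4 (J + O ≡ D (mod 10), carry-in 1) — take it. So D=4.
Step 8. [col 4: J + O ≡ D (mod 10)] column 4: given O=3, D=4, carry-in 1, and digits 1,2,3,4,7,8,9 already taken and all letters distinct, J+O≡D (mod 10) forces J=0. So J=0.
Step 9. [col 5: W + B ≡ D (mod 10)] column 5: given W=9, D=4, carry-in 0, and digits 0,1,2,3,4,7,8,9 already taken and all letters distinct, W+B≡D (mod 10) forces B=5 ⇒ B=5.

Answer: A=2, B=5, D=4, J=0, O=3, R=7, U=1, W=9, X=8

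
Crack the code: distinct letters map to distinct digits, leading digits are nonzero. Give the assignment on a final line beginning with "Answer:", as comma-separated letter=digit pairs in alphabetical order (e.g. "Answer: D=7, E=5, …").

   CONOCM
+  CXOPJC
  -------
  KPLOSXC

Step 1. [K] adding two 6-digit numbers gives at most 6+1 digits, and here it does — K is that final carry and must be 1, so K=1.
Step 2. [col 1: M + C ≡ C (mod 10)] column 1 reads M+C+carry(0)=C with nothing yet; with digits 1 already taken and all letters distinct, the only value for M is 0. So M=0.
Step 3. [col 1: M + C ≡ C (mod 10)] several values work for C in column 1 (M + C ≡ C (mod 10), carry-in 0); try C=7, so C=7.
Step 4. [col 2: C + J ≡ X (mod 10)] several values work for J in column 2 (C + J ≡ X (mod 10), carry-in 0); try J=6 ⇒ J=6.
Step 5. [col 2: C + J ≡ X (mod 10)] in column 2 we have C+J≡X with carry-in 0; given C=7, J=6 and digits 0,1,6,7 already taken and all letters distinct, that pins X to 3. So X=3.
Step 6. [col 3: O + P ≡ S (mod 10)] P=5 is one option consistent with column 3 (O + P ≡ S (mod 10), carry-in 1) — take it, so P=5.
Step 7. [col 3: O + P ≡ S (mod 10)] column 3 (O + P ≡ S (mod 10), carry-in 1) doesn't pin S yet; pick S=4 and continue, so S=4.
Step 8. [col 3: O + P ≡ S (mod 10)] in column 3 we have O+P≡S with carry-in 1; given P=5, S=4 and digits 0,1,3,4,5,6,7 already taken and all letters distinct, that pins O to 8. So O=8.
Step 9. [col 4: N + O ≡ O (mod 10)] in column 4 we have N+O≡O with carry-in 1; given O=8 and digits 0,1,3,4,5,6,7,8 already taken and all letters distinct, that pins N to 9. So N=9.
Step 10. [col 5: O + X ≡ L (mod 10)] from column 5 (O=8, X=3, carry-in 1, digits 0,1,3,4,5,6,7,8,9 already taken and all letters distinct): L must equal 2. So L=2.

Answer: C=7, J=6, K=1, L=2, M=0, N=9, O=8, P=5, S=4, X=3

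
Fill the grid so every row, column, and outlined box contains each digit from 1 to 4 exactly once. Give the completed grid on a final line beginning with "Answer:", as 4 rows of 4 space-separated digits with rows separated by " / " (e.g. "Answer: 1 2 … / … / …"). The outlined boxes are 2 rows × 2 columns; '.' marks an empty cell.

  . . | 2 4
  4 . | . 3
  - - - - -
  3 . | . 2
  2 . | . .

Step 1. [r4c4∈{1}] r4c4's peers cover all but 1, so r4c4=1.
Step 2. [r3c2∈{1,4}] r3c2 is the only open cell in row 3 admitting 1, so r3c2=1.
Step 3. [r4c2∈{4}] nothing but 4 survives at r4c2 ⇒ r4c2=4.
Step 4. [r2c2∈{2}] r2c2 is down to just 2, so r2c2=2.
Step 5. [r4c3∈{3}] nothing but 3 survives at r4c3. So r4c3=3.
Step 6. [r1c2∈{3}] r1c2 is down to just 3, so r1c2=3.
Step 7. [r2c3∈{1}] r2c3 is down to just 1 ⇒ r2c3=1.
Step 8. [r3c3∈{4}] r3c3 is down to just 4 ⇒ r3c3=4.
Step 9. [r1c1∈{1}] r1c1 is down to just 1, so r1c1=1.

Answer: 1 3 2 4 / 4 2 1 3 / 3 1 4 2 / 2 4 3 1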